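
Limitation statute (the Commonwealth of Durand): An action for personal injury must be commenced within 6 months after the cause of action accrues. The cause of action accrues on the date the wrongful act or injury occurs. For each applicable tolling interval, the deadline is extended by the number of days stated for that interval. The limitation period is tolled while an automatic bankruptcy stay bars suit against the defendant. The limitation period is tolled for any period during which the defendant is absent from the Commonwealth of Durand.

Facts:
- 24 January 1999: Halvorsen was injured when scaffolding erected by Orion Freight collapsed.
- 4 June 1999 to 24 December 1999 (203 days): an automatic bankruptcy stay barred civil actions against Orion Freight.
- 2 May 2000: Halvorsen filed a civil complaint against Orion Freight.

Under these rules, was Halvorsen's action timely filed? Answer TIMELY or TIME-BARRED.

TIME-BARRED

The claim accrued on 24 January 1999, when the wrongful act occurred.
Adding the 6 months base period to 24 January 1999 gives a deadline of 24 July 1999, before any tolling.
The automatic bankruptcy stay from 4 June 1999 to 24 December 1999 tolled the period for 203 days, extending the deadline to 12 February 2000.
Halvorsen filed on 2 May 2000, after the 12 February 2000 deadline, so the action is time-barred.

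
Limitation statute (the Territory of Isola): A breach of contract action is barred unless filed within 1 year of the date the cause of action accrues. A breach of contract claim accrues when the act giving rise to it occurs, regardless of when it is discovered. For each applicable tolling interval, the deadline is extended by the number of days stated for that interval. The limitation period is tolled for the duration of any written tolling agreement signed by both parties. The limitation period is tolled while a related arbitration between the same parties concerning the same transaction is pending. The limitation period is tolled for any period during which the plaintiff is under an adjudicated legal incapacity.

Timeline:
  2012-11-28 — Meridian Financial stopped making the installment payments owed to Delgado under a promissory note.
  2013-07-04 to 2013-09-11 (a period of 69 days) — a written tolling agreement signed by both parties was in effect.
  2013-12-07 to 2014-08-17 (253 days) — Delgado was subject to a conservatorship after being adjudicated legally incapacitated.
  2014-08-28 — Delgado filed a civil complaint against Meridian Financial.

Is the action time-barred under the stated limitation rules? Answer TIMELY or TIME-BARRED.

The claim accrued on 2012-11-28, when the wrongful act occurred.
1 year from 2012-11-28 is 2013-11-28.
The written tolling agreement from 2013-07-04 to 2013-09-11 tolled the period for 69 days, extending the deadline to 2014-02-05.
Because the plaintiff's legal incapacity ran from 2013-12-07 to 2014-08-17, the deadline is extended by 253 days to 2014-10-16.
The 2014-08-28 filing precedes the 2014-10-16 deadline; the claim is timely.

TIMELY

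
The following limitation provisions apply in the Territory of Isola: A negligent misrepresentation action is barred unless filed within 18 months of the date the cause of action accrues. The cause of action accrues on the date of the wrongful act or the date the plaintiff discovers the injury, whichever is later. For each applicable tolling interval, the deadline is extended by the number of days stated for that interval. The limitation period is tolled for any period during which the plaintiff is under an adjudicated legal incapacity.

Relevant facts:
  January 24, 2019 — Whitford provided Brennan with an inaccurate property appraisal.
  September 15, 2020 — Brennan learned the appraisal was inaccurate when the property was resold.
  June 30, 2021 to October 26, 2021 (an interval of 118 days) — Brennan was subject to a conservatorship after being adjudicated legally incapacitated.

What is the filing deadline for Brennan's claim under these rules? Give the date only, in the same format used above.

July 11, 2022

Because discovery on September 15, 2020 post-dates the January 24, 2019 act, accrual under the later-of rule falls on September 15, 2020.
Adding the 18 months base period to September 15, 2020 gives a deadline of March 15, 2022, before any tolling.
The period was tolled for 118 days by the plaintiff's legal incapacity (June 30, 2021 to October 26, 2021), pushing the deadline to July 11, 2022.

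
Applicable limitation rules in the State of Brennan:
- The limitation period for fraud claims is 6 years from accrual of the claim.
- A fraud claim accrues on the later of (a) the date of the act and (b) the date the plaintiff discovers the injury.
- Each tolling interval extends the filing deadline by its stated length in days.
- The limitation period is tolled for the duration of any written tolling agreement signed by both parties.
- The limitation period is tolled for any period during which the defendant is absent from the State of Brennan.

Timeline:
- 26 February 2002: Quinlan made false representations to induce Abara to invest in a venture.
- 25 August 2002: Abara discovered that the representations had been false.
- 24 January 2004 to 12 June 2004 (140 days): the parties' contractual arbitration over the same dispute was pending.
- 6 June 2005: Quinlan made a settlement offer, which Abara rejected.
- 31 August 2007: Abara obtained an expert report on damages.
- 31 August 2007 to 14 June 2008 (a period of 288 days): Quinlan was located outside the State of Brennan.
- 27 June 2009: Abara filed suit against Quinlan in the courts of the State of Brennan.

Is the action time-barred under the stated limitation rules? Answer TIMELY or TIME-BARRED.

The claim accrued on 25 August 2002 — the later of the 26 February 2002 act and the 25 August 2002 discovery.
Adding the 6 years base period to 25 August 2002 gives a deadline of 25 August 2008, before any tolling.
The defendant's absence from the jurisdiction from 31 August 2007 to 14 June 2008 tolled the period for 288 days, extending the deadline to 9 June 2009.
Although a pending arbitration ran from 24 January 2004 to 12 June 2004, the stated rules do not make that a tolling event, so it is disregarded.
Nothing else in the chronology tolls or restarts the period.
Filing on 27 June 2009 missed the 9 June 2009 deadline — the action is time-barred.

TIME-BARRED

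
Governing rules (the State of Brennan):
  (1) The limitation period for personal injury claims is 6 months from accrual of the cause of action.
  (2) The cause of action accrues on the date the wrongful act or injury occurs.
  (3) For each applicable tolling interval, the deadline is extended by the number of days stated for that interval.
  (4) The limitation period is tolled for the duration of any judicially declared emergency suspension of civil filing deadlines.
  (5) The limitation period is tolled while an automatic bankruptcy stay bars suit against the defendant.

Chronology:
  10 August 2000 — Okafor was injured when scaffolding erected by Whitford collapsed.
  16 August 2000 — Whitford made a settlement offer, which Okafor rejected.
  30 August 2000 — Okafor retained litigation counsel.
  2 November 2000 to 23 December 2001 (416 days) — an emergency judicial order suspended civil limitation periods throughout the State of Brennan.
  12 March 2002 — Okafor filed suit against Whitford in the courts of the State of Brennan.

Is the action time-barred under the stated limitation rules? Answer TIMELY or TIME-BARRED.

The claim accrued on 10 August 2000, when the wrongful act occurred.
6 months from 10 August 2000 is 10 February 2001.
Because the emergency suspension of filing deadlines ran from 2 November 2000 to 23 December 2001, the deadline is extended by 416 days to 2 April 2002.
Nothing else in the chronology tolls or restarts the period.
Okafor filed on 12 March 2002, before the 2 April 2002 deadline, so the action is timely.

TIMELY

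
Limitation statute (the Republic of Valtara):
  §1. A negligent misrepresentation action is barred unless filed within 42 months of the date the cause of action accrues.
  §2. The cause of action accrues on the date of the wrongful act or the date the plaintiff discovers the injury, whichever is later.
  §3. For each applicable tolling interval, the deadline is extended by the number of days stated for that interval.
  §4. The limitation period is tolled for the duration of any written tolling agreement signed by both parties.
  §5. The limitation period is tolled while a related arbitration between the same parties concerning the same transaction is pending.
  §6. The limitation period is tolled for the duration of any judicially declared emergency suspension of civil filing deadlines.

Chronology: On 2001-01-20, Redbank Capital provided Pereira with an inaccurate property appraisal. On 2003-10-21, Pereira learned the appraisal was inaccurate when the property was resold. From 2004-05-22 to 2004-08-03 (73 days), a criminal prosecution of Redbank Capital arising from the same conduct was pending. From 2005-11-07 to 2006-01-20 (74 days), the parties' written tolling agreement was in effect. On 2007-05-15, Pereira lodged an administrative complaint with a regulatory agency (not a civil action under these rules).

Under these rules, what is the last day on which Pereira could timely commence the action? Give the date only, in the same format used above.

2007-07-04

Taking the later of the act (2001-01-20) and discovery (2003-10-21), the claim accrued on 2003-10-21.
Adding the 42 months base period to 2003-10-21 gives a deadline of 2007-04-21, before any tolling.
The period was tolled for 74 days by the written tolling agreement (2005-11-07 to 2006-01-20), pushing the deadline to 2007-07-04.
Although a criminal prosecution ran from 2004-05-22 to 2004-08-03, the stated rules do not make that a tolling event, so it is disregarded.
Nothing else in the chronology tolls or restarts the period.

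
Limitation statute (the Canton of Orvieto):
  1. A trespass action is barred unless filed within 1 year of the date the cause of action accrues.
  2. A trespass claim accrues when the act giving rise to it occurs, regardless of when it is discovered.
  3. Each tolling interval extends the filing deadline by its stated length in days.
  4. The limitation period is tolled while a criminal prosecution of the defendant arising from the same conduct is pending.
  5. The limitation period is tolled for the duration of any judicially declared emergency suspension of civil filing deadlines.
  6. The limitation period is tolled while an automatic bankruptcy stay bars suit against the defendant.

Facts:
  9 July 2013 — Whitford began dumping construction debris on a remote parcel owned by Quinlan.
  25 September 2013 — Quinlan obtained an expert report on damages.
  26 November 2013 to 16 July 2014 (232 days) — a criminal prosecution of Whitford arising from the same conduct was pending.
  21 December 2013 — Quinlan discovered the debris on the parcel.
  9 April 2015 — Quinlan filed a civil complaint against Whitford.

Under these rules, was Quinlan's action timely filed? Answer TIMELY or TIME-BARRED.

TIME-BARRED

Because the rule ties accrual to occurrence, the claim accrued on 9 July 2013, not on the 21 December 2013 discovery date.
1 year from 9 July 2013 is 9 July 2014.
The period was tolled for 232 days by the pending criminal prosecution (26 November 2013 to 16 July 2014), pushing the deadline to 26 February 2015.
Nothing else in the chronology tolls or restarts the period.
Filing on 9 April 2015 missed the 26 February 2015 deadline — the action is time-barred.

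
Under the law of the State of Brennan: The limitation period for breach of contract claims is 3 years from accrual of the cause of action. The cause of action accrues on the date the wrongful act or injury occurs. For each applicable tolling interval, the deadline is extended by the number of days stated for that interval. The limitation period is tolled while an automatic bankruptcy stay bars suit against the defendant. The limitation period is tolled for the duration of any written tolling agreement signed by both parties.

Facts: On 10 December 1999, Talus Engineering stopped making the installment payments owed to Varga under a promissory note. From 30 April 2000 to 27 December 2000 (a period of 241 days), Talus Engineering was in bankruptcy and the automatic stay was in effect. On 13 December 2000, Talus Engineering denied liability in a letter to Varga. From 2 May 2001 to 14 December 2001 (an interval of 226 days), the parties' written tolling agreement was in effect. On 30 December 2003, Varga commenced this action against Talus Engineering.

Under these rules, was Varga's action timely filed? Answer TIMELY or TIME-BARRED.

The claim accrued on 10 December 1999, when the wrongful act occurred.
Adding the 3 years base period to 10 December 1999 gives a deadline of 10 December 2002, before any tolling.
The automatic bankruptcy stay from 30 April 2000 to 27 December 2000 tolled the period for 241 days, extending the deadline to 8 August 2003.
Because the written tolling agreement ran from 2 May 2001 to 14 December 2001, the deadline is extended by 226 days to 21 March 2004.
The other events in the timeline have no effect on the limitation period under the stated rules.
Varga filed on 30 December 2003, before the 21 March 2004 deadline, so the action is timely.

TIMELY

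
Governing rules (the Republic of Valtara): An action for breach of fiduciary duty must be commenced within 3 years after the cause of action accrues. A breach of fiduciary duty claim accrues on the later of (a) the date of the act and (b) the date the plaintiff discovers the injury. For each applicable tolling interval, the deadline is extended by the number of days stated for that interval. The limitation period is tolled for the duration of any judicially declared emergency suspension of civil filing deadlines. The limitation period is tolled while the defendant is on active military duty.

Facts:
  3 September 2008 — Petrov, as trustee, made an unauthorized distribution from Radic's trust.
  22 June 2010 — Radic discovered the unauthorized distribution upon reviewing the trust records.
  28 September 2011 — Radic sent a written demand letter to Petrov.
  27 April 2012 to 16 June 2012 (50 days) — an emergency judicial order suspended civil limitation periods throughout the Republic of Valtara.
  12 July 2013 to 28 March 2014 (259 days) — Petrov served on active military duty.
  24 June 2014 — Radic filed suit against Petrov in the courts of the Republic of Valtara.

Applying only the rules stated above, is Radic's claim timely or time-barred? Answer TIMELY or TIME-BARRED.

TIME-BARRED

Because discovery on 22 June 2010 post-dates the 3 September 2008 act, accrual under the later-of rule falls on 22 June 2010.
3 years from 22 June 2010 is 22 June 2013.
Because the emergency suspension of filing deadlines ran from 27 April 2012 to 16 June 2012, the deadline is extended by 50 days to 11 August 2013.
The period was tolled for 259 days by the defendant's active military service (12 July 2013 to 28 March 2014), pushing the deadline to 27 April 2014.
None of the other events listed affects the running of the period under the stated rules.
Filing on 24 June 2014 missed the 27 April 2014 deadline — the action is time-barred.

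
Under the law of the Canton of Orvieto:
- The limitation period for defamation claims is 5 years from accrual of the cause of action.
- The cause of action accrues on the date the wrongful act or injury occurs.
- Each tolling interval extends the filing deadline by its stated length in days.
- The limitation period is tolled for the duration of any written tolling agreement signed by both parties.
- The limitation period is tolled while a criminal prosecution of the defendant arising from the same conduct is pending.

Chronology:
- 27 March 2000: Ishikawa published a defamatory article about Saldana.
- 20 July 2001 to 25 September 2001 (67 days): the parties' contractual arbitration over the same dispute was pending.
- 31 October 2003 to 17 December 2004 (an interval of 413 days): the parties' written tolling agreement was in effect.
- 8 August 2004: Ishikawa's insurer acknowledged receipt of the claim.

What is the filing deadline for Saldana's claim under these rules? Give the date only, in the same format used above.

14 May 2006

The claim accrued on 27 March 2000, when the wrongful act occurred.
The untolled deadline — 5 years after 27 March 2000 — is 27 March 2005.
Because the written tolling agreement ran from 31 October 2003 to 17 December 2004, the deadline is extended by 413 days to 14 May 2006.
Although a pending arbitration ran from 20 July 2001 to 25 September 2001, the stated rules do not make that a tolling event, so it is disregarded.
The other events in the timeline have no effect on the limitation period under the stated rules.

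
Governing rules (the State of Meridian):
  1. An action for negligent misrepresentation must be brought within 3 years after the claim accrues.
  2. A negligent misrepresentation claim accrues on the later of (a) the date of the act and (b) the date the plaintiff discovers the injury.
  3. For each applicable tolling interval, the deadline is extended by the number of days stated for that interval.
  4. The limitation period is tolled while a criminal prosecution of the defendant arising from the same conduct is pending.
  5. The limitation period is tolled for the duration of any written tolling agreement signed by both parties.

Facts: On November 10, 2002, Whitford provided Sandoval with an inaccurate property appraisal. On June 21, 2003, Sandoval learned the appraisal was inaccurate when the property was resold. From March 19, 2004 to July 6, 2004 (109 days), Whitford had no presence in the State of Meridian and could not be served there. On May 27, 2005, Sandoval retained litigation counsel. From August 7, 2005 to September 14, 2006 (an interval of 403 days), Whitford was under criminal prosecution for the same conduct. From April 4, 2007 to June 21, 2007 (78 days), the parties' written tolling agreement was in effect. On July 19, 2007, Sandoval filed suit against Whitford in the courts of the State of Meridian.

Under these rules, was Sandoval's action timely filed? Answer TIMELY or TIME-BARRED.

The claim accrued on June 21, 2003 — the later of the November 10, 2002 act and the June 21, 2003 discovery.
3 years from June 21, 2003 is June 21, 2006.
The pending criminal prosecution from August 7, 2005 to September 14, 2006 tolled the period for 403 days, extending the deadline to July 29, 2007.
Because the written tolling agreement ran from April 4, 2007 to June 21, 2007, the deadline is extended by 78 days to October 15, 2007.
The defendant's absence from the jurisdiction from March 19, 2004 to July 6, 2004 does not toll the period, because no stated rule makes the defendant's absence a tolling event.
None of the other events listed affects the running of the period under the stated rules.
Sandoval filed on July 19, 2007, before the October 15, 2007 deadline, so the action is timely.

TIMELY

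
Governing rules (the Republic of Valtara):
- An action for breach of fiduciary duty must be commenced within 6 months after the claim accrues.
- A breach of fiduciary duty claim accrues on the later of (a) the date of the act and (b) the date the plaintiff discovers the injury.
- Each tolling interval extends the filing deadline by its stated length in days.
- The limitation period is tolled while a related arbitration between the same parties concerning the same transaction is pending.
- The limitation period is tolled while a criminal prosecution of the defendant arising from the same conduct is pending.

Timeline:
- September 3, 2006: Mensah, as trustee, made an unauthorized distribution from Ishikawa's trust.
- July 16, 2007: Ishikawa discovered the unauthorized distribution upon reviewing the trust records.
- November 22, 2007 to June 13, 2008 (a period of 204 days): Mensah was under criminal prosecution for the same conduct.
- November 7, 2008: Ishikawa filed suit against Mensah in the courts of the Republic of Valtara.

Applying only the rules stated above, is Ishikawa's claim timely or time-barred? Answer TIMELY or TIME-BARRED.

The claim accrued on July 16, 2007 — the later of the September 3, 2006 act and the July 16, 2007 discovery.
6 months from July 16, 2007 is January 16, 2008.
Because the pending criminal prosecution ran from November 22, 2007 to June 13, 2008, the deadline is extended by 204 days to August 7, 2008.
Filing on November 7, 2008 missed the August 7, 2008 deadline — the action is time-barred.

TIME-BARRED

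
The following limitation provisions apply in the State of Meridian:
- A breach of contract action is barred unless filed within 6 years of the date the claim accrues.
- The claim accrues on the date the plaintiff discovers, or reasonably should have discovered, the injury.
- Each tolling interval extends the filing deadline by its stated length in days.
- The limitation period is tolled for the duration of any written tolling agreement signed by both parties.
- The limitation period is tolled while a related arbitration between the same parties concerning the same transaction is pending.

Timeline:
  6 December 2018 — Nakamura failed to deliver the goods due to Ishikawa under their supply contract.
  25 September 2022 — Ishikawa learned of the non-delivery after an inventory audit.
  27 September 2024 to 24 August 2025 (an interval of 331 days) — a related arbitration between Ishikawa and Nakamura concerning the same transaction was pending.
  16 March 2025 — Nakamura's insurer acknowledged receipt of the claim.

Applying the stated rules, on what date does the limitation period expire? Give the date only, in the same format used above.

Accrual is tied to discovery, so the period began on 25 September 2022 rather than on 6 December 2018 when the act occurred.
Adding the 6 years base period to 25 September 2022 gives a deadline of 25 September 2028, before any tolling.
The pending related arbitration from 27 September 2024 to 24 August 2025 tolled the period for 331 days, extending the deadline to 22 August 2029.
None of the other events listed affects the running of the period under the stated rules.

22 August 2029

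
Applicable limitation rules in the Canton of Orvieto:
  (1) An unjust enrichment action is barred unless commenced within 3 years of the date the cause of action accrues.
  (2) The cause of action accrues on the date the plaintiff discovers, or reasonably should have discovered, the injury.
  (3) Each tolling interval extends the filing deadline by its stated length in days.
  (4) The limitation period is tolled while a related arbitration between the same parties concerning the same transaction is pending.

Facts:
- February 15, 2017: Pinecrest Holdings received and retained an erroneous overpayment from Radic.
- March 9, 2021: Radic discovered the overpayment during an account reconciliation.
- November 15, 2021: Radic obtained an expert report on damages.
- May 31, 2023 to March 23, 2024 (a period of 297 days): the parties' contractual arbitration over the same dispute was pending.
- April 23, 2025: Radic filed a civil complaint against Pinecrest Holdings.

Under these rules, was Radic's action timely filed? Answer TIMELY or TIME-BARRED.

TIME-BARRED

The claim did not accrue until Radic discovered the injury on March 9, 2021; the February 15, 2017 act date does not start the clock under the stated rule.
Adding the 3 years base period to March 9, 2021 gives a deadline of March 9, 2024, before any tolling.
The pending related arbitration from May 31, 2023 to March 23, 2024 tolled the period for 297 days, extending the deadline to December 31, 2024.
None of the other events listed affects the running of the period under the stated rules.
The April 23, 2025 filing falls after the December 31, 2024 deadline; the claim is time-barred.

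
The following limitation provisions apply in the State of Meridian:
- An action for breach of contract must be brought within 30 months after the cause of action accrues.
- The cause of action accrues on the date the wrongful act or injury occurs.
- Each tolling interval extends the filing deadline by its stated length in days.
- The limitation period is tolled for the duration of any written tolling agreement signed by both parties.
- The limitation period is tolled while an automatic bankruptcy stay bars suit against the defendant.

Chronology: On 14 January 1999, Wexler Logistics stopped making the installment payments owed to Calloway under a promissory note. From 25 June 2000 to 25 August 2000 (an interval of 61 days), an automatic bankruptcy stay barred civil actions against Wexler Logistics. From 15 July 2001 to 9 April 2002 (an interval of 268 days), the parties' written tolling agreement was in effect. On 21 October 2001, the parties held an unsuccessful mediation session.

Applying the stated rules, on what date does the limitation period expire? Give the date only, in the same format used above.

8 June 2002

The cause of action accrued on 14 January 1999, the date of the act.
30 months from 14 January 1999 is 14 July 2001.
The period was tolled for 61 days by the automatic bankruptcy stay (25 June 2000 to 25 August 2000), pushing the deadline to 13 September 2001.
The written tolling agreement from 15 July 2001 to 9 April 2002 tolled the period for 268 days, extending the deadline to 8 June 2002.
None of the other events listed affects the running of the period under the stated rules.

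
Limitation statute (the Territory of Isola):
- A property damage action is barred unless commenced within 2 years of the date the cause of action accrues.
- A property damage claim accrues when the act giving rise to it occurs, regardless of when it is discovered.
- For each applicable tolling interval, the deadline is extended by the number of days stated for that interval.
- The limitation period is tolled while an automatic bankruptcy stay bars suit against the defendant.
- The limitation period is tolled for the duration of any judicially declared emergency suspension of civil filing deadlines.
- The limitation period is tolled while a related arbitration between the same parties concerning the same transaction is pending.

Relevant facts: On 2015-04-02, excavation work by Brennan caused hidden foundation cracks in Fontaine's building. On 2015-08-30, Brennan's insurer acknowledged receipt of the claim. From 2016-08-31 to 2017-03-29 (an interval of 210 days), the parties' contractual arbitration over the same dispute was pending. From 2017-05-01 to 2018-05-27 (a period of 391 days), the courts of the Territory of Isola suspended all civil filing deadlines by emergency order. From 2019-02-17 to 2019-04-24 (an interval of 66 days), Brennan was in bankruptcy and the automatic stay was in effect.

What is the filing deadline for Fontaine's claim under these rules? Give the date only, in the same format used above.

The cause of action accrued on 2015-04-02, the date of the act.
The untolled deadline — 2 years after 2015-04-02 — is 2017-04-02.
Because the pending related arbitration ran from 2016-08-31 to 2017-03-29, the deadline is extended by 210 days to 2017-10-29.
Because the emergency suspension of filing deadlines ran from 2017-05-01 to 2018-05-27, the deadline is extended by 391 days to 2018-11-24.
The automatic bankruptcy stay starting 2019-02-17 came too late — the period had run on 2018-11-24 — and so does not extend the deadline.
Nothing else in the chronology tolls or restarts the period.

2018-11-24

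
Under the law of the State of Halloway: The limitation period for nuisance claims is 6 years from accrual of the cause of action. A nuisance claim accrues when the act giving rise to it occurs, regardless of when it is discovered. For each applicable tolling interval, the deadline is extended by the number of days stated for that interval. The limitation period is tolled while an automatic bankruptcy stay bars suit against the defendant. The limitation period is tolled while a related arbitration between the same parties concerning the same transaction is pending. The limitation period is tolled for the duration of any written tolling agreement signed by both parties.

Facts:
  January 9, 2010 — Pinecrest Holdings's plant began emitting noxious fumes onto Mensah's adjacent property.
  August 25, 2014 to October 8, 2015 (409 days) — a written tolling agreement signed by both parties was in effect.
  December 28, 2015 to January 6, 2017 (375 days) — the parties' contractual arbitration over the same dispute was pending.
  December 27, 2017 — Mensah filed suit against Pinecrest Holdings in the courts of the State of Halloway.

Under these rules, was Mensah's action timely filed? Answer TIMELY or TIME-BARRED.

TIMELY

The claim accrued on January 9, 2010, when the wrongful act occurred.
6 years from January 9, 2010 is January 9, 2016.
The period was tolled for 409 days by the written tolling agreement (August 25, 2014 to October 8, 2015), pushing the deadline to February 21, 2017.
The period was tolled for 375 days by the pending related arbitration (December 28, 2015 to January 6, 2017), pushing the deadline to March 3, 2018.
Mensah filed on December 27, 2017, before the March 3, 2018 deadline, so the action is timely.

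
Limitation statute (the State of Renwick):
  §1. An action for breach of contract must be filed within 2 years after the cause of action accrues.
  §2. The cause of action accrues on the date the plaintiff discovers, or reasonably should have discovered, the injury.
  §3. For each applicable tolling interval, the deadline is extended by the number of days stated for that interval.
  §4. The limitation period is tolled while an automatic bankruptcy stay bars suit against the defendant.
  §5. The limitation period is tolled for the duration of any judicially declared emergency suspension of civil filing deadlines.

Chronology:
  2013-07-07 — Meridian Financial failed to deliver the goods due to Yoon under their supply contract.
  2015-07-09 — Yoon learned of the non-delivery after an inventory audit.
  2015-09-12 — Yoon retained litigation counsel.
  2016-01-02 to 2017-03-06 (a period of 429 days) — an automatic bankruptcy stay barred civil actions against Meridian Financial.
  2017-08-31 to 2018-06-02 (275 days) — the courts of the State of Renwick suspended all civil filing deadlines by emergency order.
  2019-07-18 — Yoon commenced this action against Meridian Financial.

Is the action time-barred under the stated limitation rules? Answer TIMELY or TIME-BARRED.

TIME-BARRED

The claim did not accrue until Yoon discovered the injury on 2015-07-09; the 2013-07-07 act date does not start the clock under the stated rule.
2 years from 2015-07-09 is 2017-07-09.
The automatic bankruptcy stay from 2016-01-02 to 2017-03-06 tolled the period for 429 days, extending the deadline to 2018-09-11.
The period was tolled for 275 days by the emergency suspension of filing deadlines (2017-08-31 to 2018-06-02), pushing the deadline to 2019-06-13.
None of the other events listed affects the running of the period under the stated rules.
The 2019-07-18 filing falls after the 2019-06-13 deadline; the claim is time-barred.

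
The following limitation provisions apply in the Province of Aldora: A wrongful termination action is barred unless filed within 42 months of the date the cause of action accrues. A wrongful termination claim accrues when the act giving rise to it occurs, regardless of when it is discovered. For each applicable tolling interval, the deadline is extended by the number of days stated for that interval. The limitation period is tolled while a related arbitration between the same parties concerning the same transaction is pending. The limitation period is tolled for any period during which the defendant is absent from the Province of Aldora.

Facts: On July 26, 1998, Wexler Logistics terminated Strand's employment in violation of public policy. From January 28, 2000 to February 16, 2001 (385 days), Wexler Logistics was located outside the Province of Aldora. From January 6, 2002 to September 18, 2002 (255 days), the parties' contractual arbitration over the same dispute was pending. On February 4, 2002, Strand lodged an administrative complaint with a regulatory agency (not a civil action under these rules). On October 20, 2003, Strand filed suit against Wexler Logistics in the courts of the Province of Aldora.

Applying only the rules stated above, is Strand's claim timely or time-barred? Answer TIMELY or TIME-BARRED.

The cause of action accrued on July 26, 1998, the date of the act.
Adding the 42 months base period to July 26, 1998 gives a deadline of January 26, 2002, before any tolling.
The defendant's absence from the jurisdiction from January 28, 2000 to February 16, 2001 tolled the period for 385 days, extending the deadline to February 15, 2003.
Because the pending related arbitration ran from January 6, 2002 to September 18, 2002, the deadline is extended by 255 days to October 28, 2003.
Nothing else in the chronology tolls or restarts the period.
Filing on October 20, 2003 beat the October 28, 2003 deadline — the action is timely.

TIMELY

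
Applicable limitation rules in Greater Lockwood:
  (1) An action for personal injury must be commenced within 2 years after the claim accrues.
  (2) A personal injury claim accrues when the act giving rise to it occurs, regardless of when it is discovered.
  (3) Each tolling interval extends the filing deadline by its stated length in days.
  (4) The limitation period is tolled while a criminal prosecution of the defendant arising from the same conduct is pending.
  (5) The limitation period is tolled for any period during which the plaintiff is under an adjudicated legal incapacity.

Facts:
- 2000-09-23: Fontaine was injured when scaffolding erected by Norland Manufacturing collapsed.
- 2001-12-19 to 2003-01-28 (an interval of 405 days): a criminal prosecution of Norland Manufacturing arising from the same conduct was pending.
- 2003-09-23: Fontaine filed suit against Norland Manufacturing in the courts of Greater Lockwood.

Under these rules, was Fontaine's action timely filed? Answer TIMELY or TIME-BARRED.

The claim accrued on 2000-09-23, when the wrongful act occurred.
Adding the 2 years base period to 2000-09-23 gives a deadline of 2002-09-23, before any tolling.
The period was tolled for 405 days by the pending criminal prosecution (2001-12-19 to 2003-01-28), pushing the deadline to 2003-11-02.
Filing on 2003-09-23 beat the 2003-11-02 deadline — the action is timely.

TIMELY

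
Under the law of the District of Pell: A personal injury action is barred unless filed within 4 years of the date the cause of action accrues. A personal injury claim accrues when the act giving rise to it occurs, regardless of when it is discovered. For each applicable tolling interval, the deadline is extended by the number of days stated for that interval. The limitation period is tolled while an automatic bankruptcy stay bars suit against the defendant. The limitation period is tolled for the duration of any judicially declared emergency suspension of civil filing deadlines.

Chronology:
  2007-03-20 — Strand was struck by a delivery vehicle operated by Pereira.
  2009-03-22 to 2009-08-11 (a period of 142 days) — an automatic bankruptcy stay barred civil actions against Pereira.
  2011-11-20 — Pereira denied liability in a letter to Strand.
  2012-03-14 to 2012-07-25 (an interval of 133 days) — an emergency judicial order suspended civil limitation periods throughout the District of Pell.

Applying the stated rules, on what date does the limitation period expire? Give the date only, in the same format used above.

2011-08-09

The claim accrued on 2007-03-20, when the wrongful act occurred.
The untolled deadline — 4 years after 2007-03-20 — is 2011-03-20.
The automatic bankruptcy stay from 2009-03-22 to 2009-08-11 tolled the period for 142 days, extending the deadline to 2011-08-09.
The emergency suspension of filing deadlines starting 2012-03-14 came too late — the period had run on 2011-08-09 — and so does not extend the deadline.
The other events in the timeline have no effect on the limitation period under the stated rules.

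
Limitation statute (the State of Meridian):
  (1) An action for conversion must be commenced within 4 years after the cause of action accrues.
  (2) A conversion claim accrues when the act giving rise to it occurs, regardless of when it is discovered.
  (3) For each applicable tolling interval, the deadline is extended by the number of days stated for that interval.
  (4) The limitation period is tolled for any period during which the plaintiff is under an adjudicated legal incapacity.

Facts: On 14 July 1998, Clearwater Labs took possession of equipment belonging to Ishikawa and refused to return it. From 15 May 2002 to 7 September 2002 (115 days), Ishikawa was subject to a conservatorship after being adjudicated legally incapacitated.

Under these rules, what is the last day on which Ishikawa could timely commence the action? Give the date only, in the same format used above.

The limitation period began to run on 14 July 1998.
The untolled deadline — 4 years after 14 July 1998 — is 14 July 2002.
The plaintiff's legal incapacity from 15 May 2002 to 7 September 2002 tolled the period for 115 days, extending the deadline to 6 November 2002.

6 November 2002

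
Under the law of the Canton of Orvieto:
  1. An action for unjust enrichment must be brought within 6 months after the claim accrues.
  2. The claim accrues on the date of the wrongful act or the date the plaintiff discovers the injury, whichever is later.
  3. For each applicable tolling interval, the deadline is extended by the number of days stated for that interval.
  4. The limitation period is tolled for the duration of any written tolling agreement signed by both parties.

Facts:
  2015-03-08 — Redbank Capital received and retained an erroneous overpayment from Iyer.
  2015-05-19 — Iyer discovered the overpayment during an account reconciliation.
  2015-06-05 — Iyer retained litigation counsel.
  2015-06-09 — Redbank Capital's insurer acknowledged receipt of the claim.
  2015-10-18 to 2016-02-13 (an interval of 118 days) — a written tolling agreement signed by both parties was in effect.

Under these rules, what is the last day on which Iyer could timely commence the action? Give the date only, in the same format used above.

Taking the later of the act (2015-03-08) and discovery (2015-05-19), the claim accrued on 2015-05-19.
6 months from 2015-05-19 is 2015-11-19.
Because the written tolling agreement ran from 2015-10-18 to 2016-02-13, the deadline is extended by 118 days to 2016-03-16.
Nothing else in the chronology tolls or restarts the period.

2016-03-16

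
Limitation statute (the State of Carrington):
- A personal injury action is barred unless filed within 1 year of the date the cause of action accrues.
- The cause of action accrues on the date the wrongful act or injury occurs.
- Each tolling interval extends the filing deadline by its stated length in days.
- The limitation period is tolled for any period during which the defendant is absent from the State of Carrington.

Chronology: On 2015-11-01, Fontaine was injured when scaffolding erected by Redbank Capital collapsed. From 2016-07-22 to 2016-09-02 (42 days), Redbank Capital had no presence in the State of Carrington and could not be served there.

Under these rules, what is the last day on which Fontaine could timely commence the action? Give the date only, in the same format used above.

The cause of action accrued on 2015-11-01, the date of the act.
1 year from 2015-11-01 is 2016-11-01.
The period was tolled for 42 days by the defendant's absence from the jurisdiction (2016-07-22 to 2016-09-02), pushing the deadline to 2016-12-13.

2016-12-13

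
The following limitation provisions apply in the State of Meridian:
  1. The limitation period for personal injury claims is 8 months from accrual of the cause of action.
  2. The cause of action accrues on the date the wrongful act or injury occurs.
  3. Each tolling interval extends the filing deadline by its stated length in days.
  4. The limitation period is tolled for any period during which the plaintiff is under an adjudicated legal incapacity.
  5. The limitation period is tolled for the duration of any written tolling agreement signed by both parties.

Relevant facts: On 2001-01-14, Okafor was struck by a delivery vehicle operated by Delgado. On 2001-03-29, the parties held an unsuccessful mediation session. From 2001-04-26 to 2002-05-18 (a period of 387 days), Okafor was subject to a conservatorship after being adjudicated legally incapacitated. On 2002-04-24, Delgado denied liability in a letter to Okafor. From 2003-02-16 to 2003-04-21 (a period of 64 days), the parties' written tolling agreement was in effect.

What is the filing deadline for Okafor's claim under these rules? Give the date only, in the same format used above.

The cause of action accrued on 2001-01-14, the date of the act.
Adding the 8 months base period to 2001-01-14 gives a deadline of 2001-09-14, before any tolling.
Because the plaintiff's legal incapacity ran from 2001-04-26 to 2002-05-18, the deadline is extended by 387 days to 2002-10-06.
The written tolling agreement starting 2003-02-16 came too late — the period had run on 2002-10-06 — and so does not extend the deadline.
Nothing else in the chronology tolls or restarts the period.

2002-10-06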